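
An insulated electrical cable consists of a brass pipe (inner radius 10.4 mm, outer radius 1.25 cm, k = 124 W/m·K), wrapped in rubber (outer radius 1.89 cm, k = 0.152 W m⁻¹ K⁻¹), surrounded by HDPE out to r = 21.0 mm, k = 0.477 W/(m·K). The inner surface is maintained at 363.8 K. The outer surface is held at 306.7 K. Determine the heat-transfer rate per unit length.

Treat each layer as a resistance in series:
  R'_brass = ln(0.0125/0.0104)/(2πk) = 0.1839/(2π·124) = 2.361×10^-4 m·K/W
  R'_rubber = ln(0.0189/0.0125)/(2πk) = 0.4134/(2π·0.152) = 0.4329 m·K/W
  R'_HDPE = ln(0.0210/0.0189)/(2πk) = 0.1054/(2π·0.477) = 0.03515 m·K/W
ΣR = 2.361×10^-4 + 0.4329 + 0.03515 = 0.4683 m·K/W
Q' = ΔT/ΣR = (363.8 K − 306.7 K)/0.4683 = 122 W/m

Q' = 122 W/m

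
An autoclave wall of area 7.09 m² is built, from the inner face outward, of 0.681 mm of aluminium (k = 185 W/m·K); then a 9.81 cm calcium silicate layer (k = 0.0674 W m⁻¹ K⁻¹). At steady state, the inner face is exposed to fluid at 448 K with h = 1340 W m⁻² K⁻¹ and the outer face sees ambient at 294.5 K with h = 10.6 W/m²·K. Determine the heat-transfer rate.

Series thermal resistances, inner to outer:
  R_conv,in = 1/(hA) = 1/(1340·7.09) = 1.053×10^-4 K/W
  R_aluminium = L/(kA) = 6.81×10^-4/(185·7.09) = 5.192×10^-7 K/W
  R_calcium silicate = L/(kA) = 0.0981/(0.0674·7.09) = 0.2053 K/W
  R_conv,out = 1/(hA) = 1/(10.6·7.09) = 0.01331 K/W
ΣR = 1.053×10^-4 + 5.192×10^-7 + 0.2053 + 0.01331 = 0.2187 K/W
Q = ΔT/ΣR = (448 K − 294.5 K)/0.2187 = 702 W

Q = 702 W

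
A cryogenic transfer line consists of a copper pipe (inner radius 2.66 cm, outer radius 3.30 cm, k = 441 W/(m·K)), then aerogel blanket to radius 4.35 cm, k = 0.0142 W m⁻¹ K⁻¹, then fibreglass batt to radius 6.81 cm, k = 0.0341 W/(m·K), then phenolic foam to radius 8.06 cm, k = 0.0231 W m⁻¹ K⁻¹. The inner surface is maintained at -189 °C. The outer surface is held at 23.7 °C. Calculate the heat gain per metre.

Q' = 33.5 W/m

Treat each layer as a resistance in series:
  R'_copper = ln(0.0330/0.0266)/(2πk) = 0.2156/(2π·441) = 7.781×10^-5 m·K/W
  R'_aerogel blanket = ln(0.0435/0.0330)/(2πk) = 0.2763/(2π·0.0142) = 3.096 m·K/W
  R'_fibreglass batt = ln(0.0681/0.0435)/(2πk) = 0.4482/(2π·0.0341) = 2.092 m·K/W
  R'_phenolic foam = ln(0.0806/0.0681)/(2πk) = 0.1685/(2π·0.0231) = 1.161 m·K/W
ΣR = 7.781×10^-5 + 3.096 + 2.092 + 1.161 = 6.349 m·K/W
Q' = ΔT/ΣR = (-189 °C − 23.7 °C)/6.349 = -33.5 W/m
(Negative Q' ⇒ heat flows inward; heat gain = 33.5 W/m.)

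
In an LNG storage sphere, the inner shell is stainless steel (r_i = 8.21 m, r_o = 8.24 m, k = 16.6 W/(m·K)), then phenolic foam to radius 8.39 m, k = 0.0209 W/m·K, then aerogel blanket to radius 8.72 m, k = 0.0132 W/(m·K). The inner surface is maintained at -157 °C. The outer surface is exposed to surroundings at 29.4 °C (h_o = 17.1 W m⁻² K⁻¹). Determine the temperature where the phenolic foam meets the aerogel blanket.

T = -114 °C

Resistance network (inner→outer):
  R_stainless steel = (1/8.21 − 1/8.24)/(4πk) = 4.435×10^-4/(4π·16.6) = 2.126×10^-6 K/W
  R_phenolic foam = (1/8.24 − 1/8.39)/(4πk) = 0.002170/(4π·0.0209) = 0.008261 K/W
  R_aerogel blanket = (1/8.39 − 1/8.72)/(4πk) = 0.004511/(4π·0.0132) = 0.02719 K/W
  R_conv,out = 1/(4πr²h) = 1/(4π·8.72²·17.1) = 6.120×10^-5 K/W
ΣR = 2.126×10^-6 + 0.008261 + 0.02719 + 6.120×10^-5 = 0.03551 K/W
Q = ΔT/ΣR = (-157 °C − 29.4 °C)/0.03551 = -5249 W
From the inner boundary to the phenolic foam/aerogel blanket interface, ΣR_partial = 0.008263 K/W.
T_interface = T_in − Q·ΣR_partial = -157 °C − (-5249)(0.008263) = -114 °C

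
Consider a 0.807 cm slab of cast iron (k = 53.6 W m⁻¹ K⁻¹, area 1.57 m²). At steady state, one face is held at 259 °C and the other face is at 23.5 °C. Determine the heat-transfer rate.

Q = 2460 kW

Q = kA·ΔT/L = 53.6 × 1.57 × |259 °C − 23.5 °C| / 0.00807 = 2.46×10^6 W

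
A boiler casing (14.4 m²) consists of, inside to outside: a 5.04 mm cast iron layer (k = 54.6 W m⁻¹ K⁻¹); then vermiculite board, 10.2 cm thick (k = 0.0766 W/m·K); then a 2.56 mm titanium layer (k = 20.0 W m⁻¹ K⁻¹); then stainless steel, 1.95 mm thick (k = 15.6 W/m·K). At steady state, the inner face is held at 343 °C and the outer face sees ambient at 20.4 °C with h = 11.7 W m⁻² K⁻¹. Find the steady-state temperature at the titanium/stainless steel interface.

Treat each layer as a resistance in series:
  R_cast iron = L/(kA) = 0.00504/(54.6·14.4) = 6.410×10^-6 K/W
  R_vermiculite board = L/(kA) = 0.102/(0.0766·14.4) = 0.09247 K/W
  R_titanium = L/(kA) = 0.00256/(20.0·14.4) = 8.889×10^-6 K/W
  R_stainless steel = L/(kA) = 0.00195/(15.6·14.4) = 8.681×10^-6 K/W
  R_conv,out = 1/(hA) = 1/(11.7·14.4) = 0.005935 K/W
ΣR = 6.410×10^-6 + 0.09247 + 8.889×10^-6 + 8.681×10^-6 + 0.005935 = 0.09843 K/W
Q = ΔT/ΣR = (343 °C − 20.4 °C)/0.09843 = 3277 W
From the inner boundary to the titanium/stainless steel interface, ΣR_partial = 0.09249 K/W.
T_interface = T_in − Q·ΣR_partial = 343 °C − (3277)(0.09249) = 39.9 °C

T = 39.9 °C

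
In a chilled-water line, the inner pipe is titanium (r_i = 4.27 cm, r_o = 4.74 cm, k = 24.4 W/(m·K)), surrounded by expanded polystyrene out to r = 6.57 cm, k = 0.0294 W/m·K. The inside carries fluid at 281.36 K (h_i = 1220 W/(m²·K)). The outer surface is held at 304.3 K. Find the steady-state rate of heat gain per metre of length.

Series thermal resistances, inner to outer:
  R'_conv,in = 1/(2πr h) = 1/(2π·0.0427·1220) = 0.003055 m·K/W
  R'_titanium = ln(0.0474/0.0427)/(2πk) = 0.1044/(2π·24.4) = 6.811×10^-4 m·K/W
  R'_expanded polystyrene = ln(0.0657/0.0474)/(2πk) = 0.3265/(2π·0.0294) = 1.767 m·K/W
ΣR = 0.003055 + 6.811×10^-4 + 1.767 = 1.771 m·K/W
Q' = ΔT/ΣR = (281.36 K − 304.3 K)/1.771 = -13.0 W/m
(Negative Q' ⇒ heat flows inward; heat gain = 13.0 W/m.)

Q' = 13.0 W/m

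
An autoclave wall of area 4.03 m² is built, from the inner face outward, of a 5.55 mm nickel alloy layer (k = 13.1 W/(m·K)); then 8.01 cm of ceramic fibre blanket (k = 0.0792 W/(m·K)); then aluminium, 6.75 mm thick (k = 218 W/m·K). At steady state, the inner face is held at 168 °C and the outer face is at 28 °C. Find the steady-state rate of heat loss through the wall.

Series thermal resistances, inner to outer:
  R_nickel alloy = L/(kA) = 0.00555/(13.1·4.03) = 1.051×10^-4 K/W
  R_ceramic fibre blanket = L/(kA) = 0.0801/(0.0792·4.03) = 0.2510 K/W
  R_aluminium = L/(kA) = 0.00675/(218·4.03) = 7.683×10^-6 K/W
ΣR = 1.051×10^-4 + 0.2510 + 7.683×10^-6 = 0.2511 K/W
Q = ΔT/ΣR = (168 °C − 28 °C)/0.2511 = 558 W

Q = 558 W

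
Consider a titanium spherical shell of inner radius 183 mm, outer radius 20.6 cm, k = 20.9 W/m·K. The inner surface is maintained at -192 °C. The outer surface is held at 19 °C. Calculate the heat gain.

Q = 4πk·ΔT/(1/r₁ − 1/r₂) = 4π × 20.9 × 211 / (1/0.183 − 1/0.206) = 90800 W

Q = 90.8 kW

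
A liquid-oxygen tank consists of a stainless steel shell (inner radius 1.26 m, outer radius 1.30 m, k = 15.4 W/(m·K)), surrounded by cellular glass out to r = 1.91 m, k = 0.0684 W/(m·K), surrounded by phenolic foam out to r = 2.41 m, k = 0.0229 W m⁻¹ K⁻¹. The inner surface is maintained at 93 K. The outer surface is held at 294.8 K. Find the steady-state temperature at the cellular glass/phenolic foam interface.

Treat each layer as a resistance in series:
  R_stainless steel = (1/1.26 − 1/1.30)/(4πk) = 0.02442/(4π·15.4) = 1.262×10^-4 K/W
  R_cellular glass = (1/1.30 − 1/1.91)/(4πk) = 0.2457/(4π·0.0684) = 0.2858 K/W
  R_phenolic foam = (1/1.91 − 1/2.41)/(4πk) = 0.1086/(4π·0.0229) = 0.3775 K/W
ΣR = 1.262×10^-4 + 0.2858 + 0.3775 = 0.6634 K/W
Q = ΔT/ΣR = (93 K − 294.8 K)/0.6634 = -304.2 W
From the inner boundary to the cellular glass/phenolic foam interface, ΣR_partial = 0.2859 K/W.
T_interface = T_in − Q·ΣR_partial = 93 K − (-304.2)(0.2859) = 180.0 K

T = 180.0 K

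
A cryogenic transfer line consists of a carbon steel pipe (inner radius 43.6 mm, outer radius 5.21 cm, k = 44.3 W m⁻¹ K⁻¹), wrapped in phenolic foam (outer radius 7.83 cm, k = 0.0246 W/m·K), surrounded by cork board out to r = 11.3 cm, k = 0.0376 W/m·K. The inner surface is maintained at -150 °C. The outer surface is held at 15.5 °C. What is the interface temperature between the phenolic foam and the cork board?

Series thermal resistances, inner to outer:
  R'_carbon steel = ln(0.0521/0.0436)/(2πk) = 0.1781/(2π·44.3) = 6.399×10^-4 m·K/W
  R'_phenolic foam = ln(0.0783/0.0521)/(2πk) = 0.4074/(2π·0.0246) = 2.636 m·K/W
  R'_cork board = ln(0.113/0.0783)/(2πk) = 0.3668/(2π·0.0376) = 1.553 m·K/W
ΣR = 6.399×10^-4 + 2.636 + 1.553 = 4.190 m·K/W
Q' = ΔT/ΣR = (-150 °C − 15.5 °C)/4.190 = -39.50 W/m
From the inner boundary to the phenolic foam/cork board interface, ΣR_partial = 2.637 m·K/W.
T_interface = T_in − Q'·ΣR_partial = -150 °C − (-39.50)(2.637) = -45.8 °C

T = -45.8 °C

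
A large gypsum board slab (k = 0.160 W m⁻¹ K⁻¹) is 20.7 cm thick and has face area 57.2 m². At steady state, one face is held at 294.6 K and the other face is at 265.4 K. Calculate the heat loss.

Q = 1290 W

Q = kA·ΔT/L = 0.160 × 57.2 × |294.6 K − 265.4 K| / 0.207 = 1290 W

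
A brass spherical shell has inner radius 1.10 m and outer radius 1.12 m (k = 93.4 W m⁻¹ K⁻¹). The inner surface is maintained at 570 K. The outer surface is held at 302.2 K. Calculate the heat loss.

Q = 1.94×10^7 W

Q = 4πk·ΔT/(1/r₁ − 1/r₂) = 4π × 93.4 × 267.8 / (1/1.10 − 1/1.12) = 1.94×10^7 W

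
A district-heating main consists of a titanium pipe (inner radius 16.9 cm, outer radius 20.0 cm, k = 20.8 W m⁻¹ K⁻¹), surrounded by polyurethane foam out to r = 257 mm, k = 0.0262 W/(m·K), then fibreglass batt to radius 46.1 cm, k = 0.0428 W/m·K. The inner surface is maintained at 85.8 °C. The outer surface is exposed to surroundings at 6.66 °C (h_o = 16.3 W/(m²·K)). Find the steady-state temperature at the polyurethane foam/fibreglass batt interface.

Resistance network (inner→outer):
  R'_titanium = ln(0.200/0.169)/(2πk) = 0.1684/(2π·20.8) = 0.001289 m·K/W
  R'_polyurethane foam = ln(0.257/0.200)/(2πk) = 0.2508/(2π·0.0262) = 1.523 m·K/W
  R'_fibreglass batt = ln(0.461/0.257)/(2πk) = 0.5843/(2π·0.0428) = 2.173 m·K/W
  R'_conv,out = 1/(2πr h) = 1/(2π·0.461·16.3) = 0.02118 m·K/W
ΣR = 0.001289 + 1.523 + 2.173 + 0.02118 = 3.718 m·K/W
Q' = ΔT/ΣR = (85.8 °C − 6.66 °C)/3.718 = 21.29 W/m
From the inner boundary to the polyurethane foam/fibreglass batt interface, ΣR_partial = 1.524 m·K/W.
T_interface = T_in − Q'·ΣR_partial = 85.8 °C − (21.29)(1.524) = 53.4 °C

T = 53.4 °C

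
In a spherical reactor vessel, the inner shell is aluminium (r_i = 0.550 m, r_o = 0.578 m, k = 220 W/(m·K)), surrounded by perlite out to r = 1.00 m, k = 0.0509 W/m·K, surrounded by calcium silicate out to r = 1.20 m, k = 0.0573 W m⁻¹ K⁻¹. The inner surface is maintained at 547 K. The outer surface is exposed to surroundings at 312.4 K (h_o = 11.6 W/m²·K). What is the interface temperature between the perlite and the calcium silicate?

Series thermal resistances, inner to outer:
  R_aluminium = (1/0.550 − 1/0.578)/(4πk) = 0.08808/(4π·220) = 3.186×10^-5 K/W
  R_perlite = (1/0.578 − 1/1.00)/(4πk) = 0.7301/(4π·0.0509) = 1.141 K/W
  R_calcium silicate = (1/1.00 − 1/1.20)/(4πk) = 0.1667/(4π·0.0573) = 0.2315 K/W
  R_conv,out = 1/(4πr²h) = 1/(4π·1.20²·11.6) = 0.004764 K/W
ΣR = 3.186×10^-5 + 1.141 + 0.2315 + 0.004764 = 1.377 K/W
Q = ΔT/ΣR = (547 K − 312.4 K)/1.377 = 170.4 W
From the inner boundary to the perlite/calcium silicate interface, ΣR_partial = 1.141 K/W.
T_interface = T_in − Q·ΣR_partial = 547 K − (170.4)(1.141) = 352.6 K

T = 352.6 K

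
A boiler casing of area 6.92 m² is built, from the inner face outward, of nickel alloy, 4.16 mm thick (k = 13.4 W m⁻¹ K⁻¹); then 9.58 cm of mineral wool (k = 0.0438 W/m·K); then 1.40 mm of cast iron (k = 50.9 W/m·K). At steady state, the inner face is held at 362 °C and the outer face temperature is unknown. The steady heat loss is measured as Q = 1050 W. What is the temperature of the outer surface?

Series resistances:
  R_nickel alloy = L/(kA) = 0.00416/(13.4·6.92) = 4.486×10^-5 K/W
  R_mineral wool = L/(kA) = 0.0958/(0.0438·6.92) = 0.3161 K/W
  R_cast iron = L/(kA) = 0.00140/(50.9·6.92) = 3.975×10^-6 K/W
ΣR = 0.3161 K/W
ΔT = Q·ΣR = 1050 × 0.3161 = 331.9 K
Heat flows outward, so T_out = T_in − ΔT = 362 − 331.9 = 30.1 °C

T_out = 30.1 °C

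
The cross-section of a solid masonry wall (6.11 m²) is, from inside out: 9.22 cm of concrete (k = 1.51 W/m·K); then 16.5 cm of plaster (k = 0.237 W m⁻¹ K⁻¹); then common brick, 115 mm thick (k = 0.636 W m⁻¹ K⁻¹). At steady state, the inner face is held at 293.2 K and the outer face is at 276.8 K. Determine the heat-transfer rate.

Series thermal resistances, inner to outer:
  R_concrete = L/(kA) = 0.0922/(1.51·6.11) = 0.009993 K/W
  R_plaster = L/(kA) = 0.165/(0.237·6.11) = 0.1139 K/W
  R_common brick = L/(kA) = 0.115/(0.636·6.11) = 0.02959 K/W
ΣR = 0.009993 + 0.1139 + 0.02959 = 0.1535 K/W
Q = ΔT/ΣR = (293.2 K − 276.8 K)/0.1535 = 107 W

Q = 107 W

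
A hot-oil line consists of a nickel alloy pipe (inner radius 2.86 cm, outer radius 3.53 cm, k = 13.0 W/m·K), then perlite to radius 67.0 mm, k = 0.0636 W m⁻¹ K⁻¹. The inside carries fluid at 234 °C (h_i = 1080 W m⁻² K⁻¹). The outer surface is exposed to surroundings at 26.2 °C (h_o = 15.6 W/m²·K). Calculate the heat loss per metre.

Treat each layer as a resistance in series:
  R'_conv,in = 1/(2πr h) = 1/(2π·0.0286·1080) = 0.005153 m·K/W
  R'_nickel alloy = ln(0.0353/0.0286)/(2πk) = 0.2105/(2π·13.0) = 0.002577 m·K/W
  R'_perlite = ln(0.0670/0.0353)/(2πk) = 0.6408/(2π·0.0636) = 1.604 m·K/W
  R'_conv,out = 1/(2πr h) = 1/(2π·0.0670·15.6) = 0.1523 m·K/W
ΣR = 0.005153 + 0.002577 + 1.604 + 0.1523 = 1.764 m·K/W
Q' = ΔT/ΣR = (234 °C − 26.2 °C)/1.764 = 118 W/m

Q' = 118 W/m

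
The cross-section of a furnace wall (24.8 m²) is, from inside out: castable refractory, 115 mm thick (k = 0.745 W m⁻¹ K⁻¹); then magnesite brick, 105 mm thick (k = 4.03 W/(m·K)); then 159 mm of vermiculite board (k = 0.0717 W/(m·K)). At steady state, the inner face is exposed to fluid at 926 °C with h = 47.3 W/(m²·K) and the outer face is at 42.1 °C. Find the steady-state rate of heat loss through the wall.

Q = 9060 W

Series thermal resistances, inner to outer:
  R_conv,in = 1/(hA) = 1/(47.3·24.8) = 8.525×10^-4 K/W
  R_castable refractory = L/(kA) = 0.115/(0.745·24.8) = 0.006224 K/W
  R_magnesite brick = L/(kA) = 0.105/(4.03·24.8) = 0.001051 K/W
  R_vermiculite board = L/(kA) = 0.159/(0.0717·24.8) = 0.08942 K/W
ΣR = 8.525×10^-4 + 0.006224 + 0.001051 + 0.08942 = 0.09755 K/W
Q = ΔT/ΣR = (926 °C − 42.1 °C)/0.09755 = 9060 W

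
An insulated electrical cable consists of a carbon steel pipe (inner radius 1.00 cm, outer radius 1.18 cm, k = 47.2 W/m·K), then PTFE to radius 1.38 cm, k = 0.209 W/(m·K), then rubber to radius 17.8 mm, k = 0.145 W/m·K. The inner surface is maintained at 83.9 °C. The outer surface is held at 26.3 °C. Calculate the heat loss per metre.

Treat each layer as a resistance in series:
  R'_carbon steel = ln(0.0118/0.0100)/(2πk) = 0.1655/(2π·47.2) = 5.581×10^-4 m·K/W
  R'_PTFE = ln(0.0138/0.0118)/(2πk) = 0.1566/(2π·0.209) = 0.1192 m·K/W
  R'_rubber = ln(0.0178/0.0138)/(2πk) = 0.2545/(2π·0.145) = 0.2794 m·K/W
ΣR = 5.581×10^-4 + 0.1192 + 0.2794 = 0.3992 m·K/W
Q' = ΔT/ΣR = (83.9 °C − 26.3 °C)/0.3992 = 144 W/m

Q' = 144 W/m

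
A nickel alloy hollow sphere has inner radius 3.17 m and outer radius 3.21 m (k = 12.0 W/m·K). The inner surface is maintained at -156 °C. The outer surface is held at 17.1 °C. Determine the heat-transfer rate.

Q = 4πk·ΔT/(1/r₁ − 1/r₂) = 4π × 12.0 × 173.1 / (1/3.17 − 1/3.21) = 6.64×10^6 W

Q = 6640 kW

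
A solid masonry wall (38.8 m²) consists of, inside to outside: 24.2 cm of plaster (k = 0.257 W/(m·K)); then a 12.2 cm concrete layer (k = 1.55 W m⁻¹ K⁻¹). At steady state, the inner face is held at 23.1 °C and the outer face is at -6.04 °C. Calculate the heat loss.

Resistance network (inner→outer):
  R_plaster = L/(kA) = 0.242/(0.257·38.8) = 0.02427 K/W
  R_concrete = L/(kA) = 0.122/(1.55·38.8) = 0.002029 K/W
ΣR = 0.02427 + 0.002029 = 0.02630 K/W
Q = ΔT/ΣR = (23.1 °C − -6.04 °C)/0.02630 = 1110 W

Q = 1110 W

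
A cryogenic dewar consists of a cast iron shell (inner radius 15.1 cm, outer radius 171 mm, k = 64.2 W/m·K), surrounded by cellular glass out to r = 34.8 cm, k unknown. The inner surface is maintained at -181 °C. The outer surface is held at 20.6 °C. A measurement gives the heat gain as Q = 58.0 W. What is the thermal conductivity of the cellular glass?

k = 0.0681 W/m·K

ΣR = ΔT/Q = |-181 − 20.6|/58.0 = 3.476 K/W
Known resistances:
  R_cast iron = (1/0.151 − 1/0.171)/(4πk) = 0.7746/(4π·64.2) = 9.601×10^-4 K/W
R_cellular glass = ΣR − ΣR_known = 3.476 − 9.601×10^-4 = 3.475 K/W
(1/r₁−1/r₂)/(4πk) = 3.475 ⇒ k = 2.974/(4π·3.475) = 0.0681 W/m·K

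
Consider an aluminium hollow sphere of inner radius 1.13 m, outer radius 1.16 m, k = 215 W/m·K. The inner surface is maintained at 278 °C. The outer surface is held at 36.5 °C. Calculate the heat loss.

Q = 4πk·ΔT/(1/r₁ − 1/r₂) = 4π × 215 × 241.5 / (1/1.13 − 1/1.16) = 2.85×10^7 W

Q = 2.85×10^7 W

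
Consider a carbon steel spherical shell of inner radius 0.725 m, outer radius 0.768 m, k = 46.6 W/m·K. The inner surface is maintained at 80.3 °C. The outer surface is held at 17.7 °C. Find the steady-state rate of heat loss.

Q = 4πk·ΔT/(1/r₁ − 1/r₂) = 4π × 46.6 × 62.6 / (1/0.725 − 1/0.768) = 4.75×10^5 W

Q = 475 kW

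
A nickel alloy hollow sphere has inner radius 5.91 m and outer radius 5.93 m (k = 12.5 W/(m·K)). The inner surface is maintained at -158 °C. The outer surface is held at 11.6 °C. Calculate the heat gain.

Q = 46700 kW

Q = 4πk·ΔT/(1/r₁ − 1/r₂) = 4π × 12.5 × 169.6 / (1/5.91 − 1/5.93) = 4.67×10^7 W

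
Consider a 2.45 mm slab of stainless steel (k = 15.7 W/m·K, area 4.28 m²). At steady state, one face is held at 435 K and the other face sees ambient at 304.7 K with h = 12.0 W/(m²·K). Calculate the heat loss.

Resistance network (inner→outer):
  R_stainless steel = L/(kA) = 0.00245/(15.7·4.28) = 3.646×10^-5 K/W
  R_conv,out = 1/(hA) = 1/(12.0·4.28) = 0.01947 K/W
ΣR = 3.646×10^-5 + 0.01947 = 0.01951 K/W
Q = ΔT/ΣR = (435 K − 304.7 K)/0.01951 = 6680 W

Q = 6.68 kW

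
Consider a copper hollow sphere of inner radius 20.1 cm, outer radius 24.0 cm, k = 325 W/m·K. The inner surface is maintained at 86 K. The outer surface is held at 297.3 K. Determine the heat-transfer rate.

Q = 4πk·ΔT/(1/r₁ − 1/r₂) = 4π × 325 × 211.3 / (1/0.201 − 1/0.240) = 1.07×10^6 W

Q = 1.07×10^6 W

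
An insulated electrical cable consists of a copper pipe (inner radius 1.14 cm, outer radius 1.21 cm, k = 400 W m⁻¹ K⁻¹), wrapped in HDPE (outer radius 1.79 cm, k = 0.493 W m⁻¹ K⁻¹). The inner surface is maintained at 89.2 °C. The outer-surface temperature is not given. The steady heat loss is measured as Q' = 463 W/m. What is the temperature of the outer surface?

T_out = 30.7 °C

Sum the resistances:
  R'_copper = ln(0.0121/0.0114)/(2πk) = 0.05959/(2π·400) = 2.371×10^-5 m·K/W
  R'_HDPE = ln(0.0179/0.0121)/(2πk) = 0.3916/(2π·0.493) = 0.1264 m·K/W
ΣR = 0.1264 m·K/W
ΔT = Q'·ΣR = 463 × 0.1264 = 58.52 K
Heat flows outward, so T_out = T_in − ΔT = 89.2 − 58.52 = 30.7 °C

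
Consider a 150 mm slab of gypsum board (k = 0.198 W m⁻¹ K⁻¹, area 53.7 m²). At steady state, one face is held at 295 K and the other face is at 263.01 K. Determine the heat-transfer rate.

Q = 2.27 kW

Q = kA·ΔT/L = 0.198 × 53.7 × |295 K − 263.01 K| / 0.150 = 2270 W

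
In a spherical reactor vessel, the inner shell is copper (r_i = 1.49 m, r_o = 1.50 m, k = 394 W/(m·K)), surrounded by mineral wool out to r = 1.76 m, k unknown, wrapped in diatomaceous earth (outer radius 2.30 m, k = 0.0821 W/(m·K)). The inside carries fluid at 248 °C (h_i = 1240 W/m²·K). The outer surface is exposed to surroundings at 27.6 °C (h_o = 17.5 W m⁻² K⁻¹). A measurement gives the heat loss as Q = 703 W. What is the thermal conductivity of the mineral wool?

k = 0.0428 W/m·K

ΣR = ΔT/Q = |248 − 27.6|/703 = 0.3135 K/W
Known resistances:
  R_conv,in = 1/(4πr²h) = 1/(4π·1.49²·1240) = 2.891×10^-5 K/W
  R_copper = (1/1.49 − 1/1.50)/(4πk) = 0.004474/(4π·394) = 9.037×10^-7 K/W
  R_diatomaceous earth = (1/1.76 − 1/2.30)/(4πk) = 0.1334/(4π·0.0821) = 0.1293 K/W
  R_conv,out = 1/(4πr²h) = 1/(4π·2.30²·17.5) = 8.596×10^-4 K/W
R_mineral wool = ΣR − ΣR_known = 0.3135 − 0.1302 = 0.1833 K/W
(1/r₁−1/r₂)/(4πk) = 0.1833 ⇒ k = 0.09848/(4π·0.1833) = 0.0428 W/m·K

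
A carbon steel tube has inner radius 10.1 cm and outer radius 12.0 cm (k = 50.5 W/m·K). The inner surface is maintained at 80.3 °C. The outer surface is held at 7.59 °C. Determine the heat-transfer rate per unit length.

Q' = 134 kW/m

Q' = 2πk·ΔT/ln(r₂/r₁) = 2π × 50.5 × 72.71 / ln(0.120/0.101) = 1.34×10^5 W/m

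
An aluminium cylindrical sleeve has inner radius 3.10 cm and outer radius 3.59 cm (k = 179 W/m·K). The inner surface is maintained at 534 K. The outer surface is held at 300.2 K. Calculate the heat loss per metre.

Q' = 2πk·ΔT/ln(r₂/r₁) = 2π × 179 × 233.8 / ln(0.0359/0.0310) = 1.79×10^6 W/m

Q' = 1790 kW/m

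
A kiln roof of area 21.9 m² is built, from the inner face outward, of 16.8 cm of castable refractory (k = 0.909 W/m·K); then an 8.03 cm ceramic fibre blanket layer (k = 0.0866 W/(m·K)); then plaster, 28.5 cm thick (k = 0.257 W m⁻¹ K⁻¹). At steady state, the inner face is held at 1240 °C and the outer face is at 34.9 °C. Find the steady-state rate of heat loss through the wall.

Series thermal resistances, inner to outer:
  R_castable refractory = L/(kA) = 0.168/(0.909·21.9) = 0.008439 K/W
  R_ceramic fibre blanket = L/(kA) = 0.0803/(0.0866·21.9) = 0.04234 K/W
  R_plaster = L/(kA) = 0.285/(0.257·21.9) = 0.05064 K/W
ΣR = 0.008439 + 0.04234 + 0.05064 = 0.1014 K/W
Q = ΔT/ΣR = (1240 °C − 34.9 °C)/0.1014 = 11900 W

Q = 11900 W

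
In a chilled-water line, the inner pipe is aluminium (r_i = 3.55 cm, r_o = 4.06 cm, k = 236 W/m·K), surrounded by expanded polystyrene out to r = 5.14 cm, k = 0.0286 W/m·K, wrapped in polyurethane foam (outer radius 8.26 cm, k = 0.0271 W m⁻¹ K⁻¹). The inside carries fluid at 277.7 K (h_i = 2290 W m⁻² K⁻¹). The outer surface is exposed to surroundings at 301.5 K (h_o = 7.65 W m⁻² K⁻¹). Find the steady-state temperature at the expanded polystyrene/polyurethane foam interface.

T = 284.9 K

Series thermal resistances, inner to outer:
  R'_conv,in = 1/(2πr h) = 1/(2π·0.0355·2290) = 0.001958 m·K/W
  R'_aluminium = ln(0.0406/0.0355)/(2πk) = 0.1342/(2π·236) = 9.053×10^-5 m·K/W
  R'_expanded polystyrene = ln(0.0514/0.0406)/(2πk) = 0.2359/(2π·0.0286) = 1.313 m·K/W
  R'_polyurethane foam = ln(0.0826/0.0514)/(2πk) = 0.4744/(2π·0.0271) = 2.786 m·K/W
  R'_conv,out = 1/(2πr h) = 1/(2π·0.0826·7.65) = 0.2519 m·K/W
ΣR = 0.001958 + 9.053×10^-5 + 1.313 + 2.786 + 0.2519 = 4.353 m·K/W
Q' = ΔT/ΣR = (277.7 K − 301.5 K)/4.353 = -5.467 W/m
From the inner boundary to the expanded polystyrene/polyurethane foam interface, ΣR_partial = 1.315 m·K/W.
T_interface = T_in − Q'·ΣR_partial = 277.7 K − (-5.467)(1.315) = 284.9 K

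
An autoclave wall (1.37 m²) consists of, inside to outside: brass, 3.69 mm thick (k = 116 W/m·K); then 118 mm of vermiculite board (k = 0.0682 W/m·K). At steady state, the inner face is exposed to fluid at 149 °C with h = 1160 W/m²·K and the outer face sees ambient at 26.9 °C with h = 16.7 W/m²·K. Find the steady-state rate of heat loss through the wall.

Resistance network (inner→outer):
  R_conv,in = 1/(hA) = 1/(1160·1.37) = 6.292×10^-4 K/W
  R_brass = L/(kA) = 0.00369/(116·1.37) = 2.322×10^-5 K/W
  R_vermiculite board = L/(kA) = 0.118/(0.0682·1.37) = 1.263 K/W
  R_conv,out = 1/(hA) = 1/(16.7·1.37) = 0.04371 K/W
ΣR = 6.292×10^-4 + 2.322×10^-5 + 1.263 + 0.04371 = 1.307 K/W
Q = ΔT/ΣR = (149 °C − 26.9 °C)/1.307 = 93.4 W

Q = 93.4 W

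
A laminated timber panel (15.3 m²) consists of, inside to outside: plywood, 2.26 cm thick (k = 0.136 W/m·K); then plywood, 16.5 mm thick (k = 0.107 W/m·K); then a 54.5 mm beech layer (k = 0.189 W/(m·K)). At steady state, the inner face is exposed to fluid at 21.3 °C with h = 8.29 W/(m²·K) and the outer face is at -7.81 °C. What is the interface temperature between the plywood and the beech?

Treat each layer as a resistance in series:
  R_conv,in = 1/(hA) = 1/(8.29·15.3) = 0.007884 K/W
  R_plywood = L/(kA) = 0.0226/(0.136·15.3) = 0.01086 K/W
  R_plywood = L/(kA) = 0.0165/(0.107·15.3) = 0.01008 K/W
  R_beech = L/(kA) = 0.0545/(0.189·15.3) = 0.01885 K/W
ΣR = 0.007884 + 0.01086 + 0.01008 + 0.01885 = 0.04767 K/W
Q = ΔT/ΣR = (21.3 °C − -7.81 °C)/0.04767 = 610.7 W
From the inner boundary to the plywood/beech interface, ΣR_partial = 0.02882 K/W.
T_interface = T_in − Q·ΣR_partial = 21.3 °C − (610.7)(0.02882) = 3.70 °C

T = 3.70 °C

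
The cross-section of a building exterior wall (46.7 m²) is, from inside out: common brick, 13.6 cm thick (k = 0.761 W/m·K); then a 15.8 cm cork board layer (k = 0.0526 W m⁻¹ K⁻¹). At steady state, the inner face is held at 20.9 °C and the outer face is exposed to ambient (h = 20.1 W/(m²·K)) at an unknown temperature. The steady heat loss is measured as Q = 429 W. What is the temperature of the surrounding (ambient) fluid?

T_out = -8.79 °C

Series resistances:
  R_common brick = L/(kA) = 0.136/(0.761·46.7) = 0.003827 K/W
  R_cork board = L/(kA) = 0.158/(0.0526·46.7) = 0.06432 K/W
  R_conv,out = 1/(hA) = 1/(20.1·46.7) = 0.001065 K/W
ΣR = 0.06921 K/W
ΔT = Q·ΣR = 429 × 0.06921 = 29.69 K
Heat flows outward, so T_out = T_in − ΔT = 20.9 − 29.69 = -8.79 °C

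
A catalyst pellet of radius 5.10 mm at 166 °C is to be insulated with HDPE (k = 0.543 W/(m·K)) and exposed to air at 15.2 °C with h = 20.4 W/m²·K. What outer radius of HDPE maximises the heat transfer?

r_cr = 5.32 cm

For a sphere, r_cr = 2k_ins/h = 2·0.543/20.4 = 0.0532 m = 5.32 cm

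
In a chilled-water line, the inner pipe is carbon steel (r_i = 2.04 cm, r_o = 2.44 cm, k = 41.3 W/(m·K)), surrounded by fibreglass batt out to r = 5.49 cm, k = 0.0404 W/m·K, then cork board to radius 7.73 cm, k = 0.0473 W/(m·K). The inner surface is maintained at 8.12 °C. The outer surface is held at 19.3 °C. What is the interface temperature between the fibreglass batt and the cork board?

Resistance network (inner→outer):
  R'_carbon steel = ln(0.0244/0.0204)/(2πk) = 0.1790/(2π·41.3) = 6.900×10^-4 m·K/W
  R'_fibreglass batt = ln(0.0549/0.0244)/(2πk) = 0.8109/(2π·0.0404) = 3.195 m·K/W
  R'_cork board = ln(0.0773/0.0549)/(2πk) = 0.3422/(2π·0.0473) = 1.151 m·K/W
ΣR = 6.900×10^-4 + 3.195 + 1.151 = 4.347 m·K/W
Q' = ΔT/ΣR = (8.12 °C − 19.3 °C)/4.347 = -2.572 W/m
From the inner boundary to the fibreglass batt/cork board interface, ΣR_partial = 3.196 m·K/W.
T_interface = T_in − Q'·ΣR_partial = 8.12 °C − (-2.572)(3.196) = 16.3 °C

T = 16.3 °C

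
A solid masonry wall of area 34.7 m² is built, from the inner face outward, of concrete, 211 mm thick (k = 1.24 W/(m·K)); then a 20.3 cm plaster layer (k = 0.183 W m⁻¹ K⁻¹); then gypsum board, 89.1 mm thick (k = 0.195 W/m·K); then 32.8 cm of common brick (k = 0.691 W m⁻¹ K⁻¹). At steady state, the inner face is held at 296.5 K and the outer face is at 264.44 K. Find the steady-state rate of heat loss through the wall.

Q = 503 W

Series thermal resistances, inner to outer:
  R_concrete = L/(kA) = 0.211/(1.24·34.7) = 0.004904 K/W
  R_plaster = L/(kA) = 0.203/(0.183·34.7) = 0.03197 K/W
  R_gypsum board = L/(kA) = 0.0891/(0.195·34.7) = 0.01317 K/W
  R_common brick = L/(kA) = 0.328/(0.691·34.7) = 0.01368 K/W
ΣR = 0.004904 + 0.03197 + 0.01317 + 0.01368 = 0.06372 K/W
Q = ΔT/ΣR = (296.5 K − 264.44 K)/0.06372 = 503 W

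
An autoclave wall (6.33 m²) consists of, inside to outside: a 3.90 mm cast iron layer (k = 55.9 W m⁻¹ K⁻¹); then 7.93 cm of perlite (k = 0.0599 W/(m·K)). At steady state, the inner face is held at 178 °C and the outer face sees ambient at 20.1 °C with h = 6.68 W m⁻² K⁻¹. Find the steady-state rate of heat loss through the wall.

Q = 678 W

Resistance network (inner→outer):
  R_cast iron = L/(kA) = 0.00390/(55.9·6.33) = 1.102×10^-5 K/W
  R_perlite = L/(kA) = 0.0793/(0.0599·6.33) = 0.2091 K/W
  R_conv,out = 1/(hA) = 1/(6.68·6.33) = 0.02365 K/W
ΣR = 1.102×10^-5 + 0.2091 + 0.02365 = 0.2328 K/W
Q = ΔT/ΣR = (178 °C − 20.1 °C)/0.2328 = 678 W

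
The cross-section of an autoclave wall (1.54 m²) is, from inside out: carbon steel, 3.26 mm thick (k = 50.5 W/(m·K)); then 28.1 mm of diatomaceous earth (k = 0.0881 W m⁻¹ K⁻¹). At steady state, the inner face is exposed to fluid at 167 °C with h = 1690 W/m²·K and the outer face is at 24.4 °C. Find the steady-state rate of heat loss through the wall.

Q = 687 W

Series thermal resistances, inner to outer:
  R_conv,in = 1/(hA) = 1/(1690·1.54) = 3.842×10^-4 K/W
  R_carbon steel = L/(kA) = 0.00326/(50.5·1.54) = 4.192×10^-5 K/W
  R_diatomaceous earth = L/(kA) = 0.0281/(0.0881·1.54) = 0.2071 K/W
ΣR = 3.842×10^-4 + 4.192×10^-5 + 0.2071 = 0.2075 K/W
Q = ΔT/ΣR = (167 °C − 24.4 °C)/0.2075 = 687 W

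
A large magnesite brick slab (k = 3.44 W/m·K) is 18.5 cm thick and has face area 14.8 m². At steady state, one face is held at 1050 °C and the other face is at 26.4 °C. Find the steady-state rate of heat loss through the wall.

Q = kA·ΔT/L = 3.44 × 14.8 × |1050 °C − 26.4 °C| / 0.185 = 2.82×10^5 W

Q = 282 kW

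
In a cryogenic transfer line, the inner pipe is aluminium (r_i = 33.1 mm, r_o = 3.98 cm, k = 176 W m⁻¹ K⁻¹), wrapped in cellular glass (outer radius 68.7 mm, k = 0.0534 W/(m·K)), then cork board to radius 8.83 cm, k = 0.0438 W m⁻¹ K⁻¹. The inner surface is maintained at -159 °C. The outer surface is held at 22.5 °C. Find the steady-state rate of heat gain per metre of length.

Q' = 71.5 W/m

Resistance network (inner→outer):
  R'_aluminium = ln(0.0398/0.0331)/(2πk) = 0.1843/(2π·176) = 1.667×10^-4 m·K/W
  R'_cellular glass = ln(0.0687/0.0398)/(2πk) = 0.5459/(2π·0.0534) = 1.627 m·K/W
  R'_cork board = ln(0.0883/0.0687)/(2πk) = 0.2510/(2π·0.0438) = 0.9120 m·K/W
ΣR = 1.667×10^-4 + 1.627 + 0.9120 = 2.539 m·K/W
Q' = ΔT/ΣR = (-159 °C − 22.5 °C)/2.539 = -71.5 W/m
(Negative Q' ⇒ heat flows inward; heat gain = 71.5 W/m.)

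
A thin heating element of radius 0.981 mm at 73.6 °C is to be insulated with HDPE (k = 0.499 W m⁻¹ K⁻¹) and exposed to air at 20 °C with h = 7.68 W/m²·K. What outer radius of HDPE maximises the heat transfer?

For a cylinder, r_cr = k_ins/h = 0.499/7.68 = 0.0650 m = 6.50 cm

r_cr = 6.50 cm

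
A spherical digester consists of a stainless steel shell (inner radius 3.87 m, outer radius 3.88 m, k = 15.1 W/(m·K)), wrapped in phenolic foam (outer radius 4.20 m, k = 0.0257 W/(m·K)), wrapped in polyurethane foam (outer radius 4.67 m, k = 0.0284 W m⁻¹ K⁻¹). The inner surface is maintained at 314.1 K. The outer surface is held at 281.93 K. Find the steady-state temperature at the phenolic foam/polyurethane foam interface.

Series thermal resistances, inner to outer:
  R_stainless steel = (1/3.87 − 1/3.88)/(4πk) = 6.660×10^-4/(4π·15.1) = 3.510×10^-6 K/W
  R_phenolic foam = (1/3.88 − 1/4.20)/(4πk) = 0.01964/(4π·0.0257) = 0.06080 K/W
  R_polyurethane foam = (1/4.20 − 1/4.67)/(4πk) = 0.02396/(4π·0.0284) = 0.06714 K/W
ΣR = 3.510×10^-6 + 0.06080 + 0.06714 = 0.1279 K/W
Q = ΔT/ΣR = (314.1 K − 281.93 K)/0.1279 = 251.5 W
From the inner boundary to the phenolic foam/polyurethane foam interface, ΣR_partial = 0.06080 K/W.
T_interface = T_in − Q·ΣR_partial = 314.1 K − (251.5)(0.06080) = 298.8 K

T = 298.8 K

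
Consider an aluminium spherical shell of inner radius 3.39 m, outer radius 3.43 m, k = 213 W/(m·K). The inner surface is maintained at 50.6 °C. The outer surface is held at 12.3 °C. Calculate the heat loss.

Q = 2.98×10^7 W

Q = 4πk·ΔT/(1/r₁ − 1/r₂) = 4π × 213 × 38.3 / (1/3.39 − 1/3.43) = 2.98×10^7 W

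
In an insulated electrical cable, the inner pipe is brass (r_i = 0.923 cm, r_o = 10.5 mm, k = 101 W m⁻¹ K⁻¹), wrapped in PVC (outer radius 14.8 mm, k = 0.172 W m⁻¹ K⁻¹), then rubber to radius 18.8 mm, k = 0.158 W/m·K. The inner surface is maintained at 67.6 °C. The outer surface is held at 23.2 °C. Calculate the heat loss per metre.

Q' = 79.5 W/m

Resistance network (inner→outer):
  R'_brass = ln(0.0105/0.00923)/(2πk) = 0.1289/(2π·101) = 2.031×10^-4 m·K/W
  R'_PVC = ln(0.0148/0.0105)/(2πk) = 0.3433/(2π·0.172) = 0.3176 m·K/W
  R'_rubber = ln(0.0188/0.0148)/(2πk) = 0.2392/(2π·0.158) = 0.2410 m·K/W
ΣR = 2.031×10^-4 + 0.3176 + 0.2410 = 0.5588 m·K/W
Q' = ΔT/ΣR = (67.6 °C − 23.2 °C)/0.5588 = 79.5 W/m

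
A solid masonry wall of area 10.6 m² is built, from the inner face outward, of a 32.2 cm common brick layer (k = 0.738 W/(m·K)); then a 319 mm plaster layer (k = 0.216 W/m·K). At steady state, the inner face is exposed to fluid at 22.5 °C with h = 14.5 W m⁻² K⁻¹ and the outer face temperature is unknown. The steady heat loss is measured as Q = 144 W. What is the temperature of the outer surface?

T_out = -4.43 °C

Series resistances:
  R_conv,in = 1/(hA) = 1/(14.5·10.6) = 0.006506 K/W
  R_common brick = L/(kA) = 0.322/(0.738·10.6) = 0.04116 K/W
  R_plaster = L/(kA) = 0.319/(0.216·10.6) = 0.1393 K/W
ΣR = 0.1870 K/W
ΔT = Q·ΣR = 144 × 0.1870 = 26.93 K
Heat flows outward, so T_out = T_in − ΔT = 22.5 − 26.93 = -4.43 °C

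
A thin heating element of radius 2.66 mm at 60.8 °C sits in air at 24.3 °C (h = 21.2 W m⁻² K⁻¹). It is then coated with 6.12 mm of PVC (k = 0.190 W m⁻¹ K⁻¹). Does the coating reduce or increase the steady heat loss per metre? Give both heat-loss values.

Critical radius for a cylinder: r_cr = k/h = 0.00896 m = 0.896 cm.
Outer radius after coating: r₂ = 0.00266 + 0.00612 = 0.00878 m.
Since r₁ < r_cr and r₂ ≤ r_cr, the coating moves toward the maximum at r_cr — heat loss rises.
Bare: R = 1/(2πr₁h) = 2.822 m·K/W; Q = 36.5/2.822 = 12.9 W/m.
Coated: R = R_cond + R_conv = 1.855 m·K/W; Q = 36.5/1.855 = 19.7 W/m.

increases: 12.9 → 19.7 W/m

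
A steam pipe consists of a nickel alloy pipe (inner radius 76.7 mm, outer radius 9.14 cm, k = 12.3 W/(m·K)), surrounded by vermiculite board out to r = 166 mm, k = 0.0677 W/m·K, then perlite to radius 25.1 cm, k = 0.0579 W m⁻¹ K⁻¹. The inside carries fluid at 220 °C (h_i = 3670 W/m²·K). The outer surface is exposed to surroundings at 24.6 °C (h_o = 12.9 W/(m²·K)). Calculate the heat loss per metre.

Q' = 75.4 W/m

Series thermal resistances, inner to outer:
  R'_conv,in = 1/(2πr h) = 1/(2π·0.0767·3670) = 5.654×10^-4 m·K/W
  R'_nickel alloy = ln(0.0914/0.0767)/(2πk) = 0.1753/(2π·12.3) = 0.002269 m·K/W
  R'_vermiculite board = ln(0.166/0.0914)/(2πk) = 0.5967/(2π·0.0677) = 1.403 m·K/W
  R'_perlite = ln(0.251/0.166)/(2πk) = 0.4135/(2π·0.0579) = 1.137 m·K/W
  R'_conv,out = 1/(2πr h) = 1/(2π·0.251·12.9) = 0.04915 m·K/W
ΣR = 5.654×10^-4 + 0.002269 + 1.403 + 1.137 + 0.04915 = 2.592 m·K/W
Q' = ΔT/ΣR = (220 °C − 24.6 °C)/2.592 = 75.4 W/m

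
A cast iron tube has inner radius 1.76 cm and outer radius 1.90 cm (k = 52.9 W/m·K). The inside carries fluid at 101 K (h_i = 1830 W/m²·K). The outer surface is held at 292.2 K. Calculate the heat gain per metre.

Treat each layer as a resistance in series:
  R'_conv,in = 1/(2πr h) = 1/(2π·0.0176·1830) = 0.004941 m·K/W
  R'_cast iron = ln(0.0190/0.0176)/(2πk) = 0.07654/(2π·52.9) = 2.303×10^-4 m·K/W
ΣR = 0.004941 + 2.303×10^-4 = 0.005171 m·K/W
Q' = ΔT/ΣR = (101 K − 292.2 K)/0.005171 = -37000 W/m
(Negative Q' ⇒ heat flows inward; heat gain = 37000 W/m.)

Q' = 37.0 kW/m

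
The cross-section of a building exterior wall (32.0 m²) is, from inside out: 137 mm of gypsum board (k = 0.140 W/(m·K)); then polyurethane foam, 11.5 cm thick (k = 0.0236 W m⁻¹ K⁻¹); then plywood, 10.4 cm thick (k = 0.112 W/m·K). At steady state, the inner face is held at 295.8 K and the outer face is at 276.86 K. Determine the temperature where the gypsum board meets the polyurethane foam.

T = 293.1 K

Resistance network (inner→outer):
  R_gypsum board = L/(kA) = 0.137/(0.140·32.0) = 0.03058 K/W
  R_polyurethane foam = L/(kA) = 0.115/(0.0236·32.0) = 0.1523 K/W
  R_plywood = L/(kA) = 0.104/(0.112·32.0) = 0.02902 K/W
ΣR = 0.03058 + 0.1523 + 0.02902 = 0.2119 K/W
Q = ΔT/ΣR = (295.8 K − 276.86 K)/0.2119 = 89.38 W
From the inner boundary to the gypsum board/polyurethane foam interface, ΣR_partial = 0.03058 K/W.
T_interface = T_in − Q·ΣR_partial = 295.8 K − (89.38)(0.03058) = 293.1 K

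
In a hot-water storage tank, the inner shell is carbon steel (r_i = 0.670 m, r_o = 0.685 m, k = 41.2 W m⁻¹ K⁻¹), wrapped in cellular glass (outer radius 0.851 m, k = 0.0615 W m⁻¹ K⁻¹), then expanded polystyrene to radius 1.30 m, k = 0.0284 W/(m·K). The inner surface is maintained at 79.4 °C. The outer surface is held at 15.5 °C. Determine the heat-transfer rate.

Q = 42.4 W

Series thermal resistances, inner to outer:
  R_carbon steel = (1/0.670 − 1/0.685)/(4πk) = 0.03268/(4π·41.2) = 6.313×10^-5 K/W
  R_cellular glass = (1/0.685 − 1/0.851)/(4πk) = 0.2848/(4π·0.0615) = 0.3685 K/W
  R_expanded polystyrene = (1/0.851 − 1/1.30)/(4πk) = 0.4059/(4π·0.0284) = 1.137 K/W
ΣR = 6.313×10^-5 + 0.3685 + 1.137 = 1.506 K/W
Q = ΔT/ΣR = (79.4 °C − 15.5 °C)/1.506 = 42.4 W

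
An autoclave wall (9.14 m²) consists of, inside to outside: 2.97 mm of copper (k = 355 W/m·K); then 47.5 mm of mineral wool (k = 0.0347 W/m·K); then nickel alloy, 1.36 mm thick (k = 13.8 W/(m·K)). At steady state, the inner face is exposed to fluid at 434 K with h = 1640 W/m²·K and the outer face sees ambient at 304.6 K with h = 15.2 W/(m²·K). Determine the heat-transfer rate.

Series thermal resistances, inner to outer:
  R_conv,in = 1/(hA) = 1/(1640·9.14) = 6.671×10^-5 K/W
  R_copper = L/(kA) = 0.00297/(355·9.14) = 9.153×10^-7 K/W
  R_mineral wool = L/(kA) = 0.0475/(0.0347·9.14) = 0.1498 K/W
  R_nickel alloy = L/(kA) = 0.00136/(13.8·9.14) = 1.078×10^-5 K/W
  R_conv,out = 1/(hA) = 1/(15.2·9.14) = 0.007198 K/W
ΣR = 6.671×10^-5 + 9.153×10^-7 + 0.1498 + 1.078×10^-5 + 0.007198 = 0.1571 K/W
Q = ΔT/ΣR = (434 K − 304.6 K)/0.1571 = 824 W

Q = 824 W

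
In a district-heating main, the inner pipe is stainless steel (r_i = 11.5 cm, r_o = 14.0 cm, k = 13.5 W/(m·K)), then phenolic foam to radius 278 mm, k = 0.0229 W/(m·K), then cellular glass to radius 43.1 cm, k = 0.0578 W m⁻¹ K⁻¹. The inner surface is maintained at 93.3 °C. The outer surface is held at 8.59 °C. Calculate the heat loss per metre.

Series thermal resistances, inner to outer:
  R'_stainless steel = ln(0.140/0.115)/(2πk) = 0.1967/(2π·13.5) = 0.002319 m·K/W
  R'_phenolic foam = ln(0.278/0.140)/(2πk) = 0.6860/(2π·0.0229) = 4.768 m·K/W
  R'_cellular glass = ln(0.431/0.278)/(2πk) = 0.4385/(2π·0.0578) = 1.207 m·K/W
ΣR = 0.002319 + 4.768 + 1.207 = 5.977 m·K/W
Q' = ΔT/ΣR = (93.3 °C − 8.59 °C)/5.977 = 14.2 W/m

Q' = 14.2 W/m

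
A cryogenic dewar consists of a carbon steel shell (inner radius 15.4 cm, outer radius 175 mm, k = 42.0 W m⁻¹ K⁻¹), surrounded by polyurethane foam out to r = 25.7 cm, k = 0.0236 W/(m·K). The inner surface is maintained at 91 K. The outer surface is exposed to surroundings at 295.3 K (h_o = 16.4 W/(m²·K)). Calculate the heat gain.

Resistance network (inner→outer):
  R_carbon steel = (1/0.154 − 1/0.175)/(4πk) = 0.7792/(4π·42.0) = 0.001476 K/W
  R_polyurethane foam = (1/0.175 − 1/0.257)/(4πk) = 1.823/(4π·0.0236) = 6.148 K/W
  R_conv,out = 1/(4πr²h) = 1/(4π·0.257²·16.4) = 0.07346 K/W
ΣR = 0.001476 + 6.148 + 0.07346 = 6.223 K/W
Q = ΔT/ΣR = (91 K − 295.3 K)/6.223 = -32.8 W
(Negative Q ⇒ heat flows inward; heat gain = 32.8 W.)

Q = 32.8 W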